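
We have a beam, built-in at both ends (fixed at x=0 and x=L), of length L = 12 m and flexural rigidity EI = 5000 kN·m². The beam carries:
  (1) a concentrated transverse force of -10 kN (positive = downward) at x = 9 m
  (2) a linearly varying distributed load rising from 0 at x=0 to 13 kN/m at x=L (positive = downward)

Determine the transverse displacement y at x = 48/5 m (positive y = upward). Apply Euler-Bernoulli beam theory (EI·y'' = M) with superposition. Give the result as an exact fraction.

y(48/5) = -2060343/78125000 m

Load 1 — point force P=-10 kN at a=9 m (b=L-a=3):
  y_1 = -Pa²(L-x)²(3bL-(3b+a)(L-x))/(6L³EI)  [x>a] = -(-10)·9²·(12-(48/5))²·(3·3·12-(3·3+9)·(12-(48/5)))/(6·12³·5000) = 729/125000 m
Load 2 — triangular load w₀=13 kN/m (0→w₀ over full span):
  y_2 = -w₀x²(L-x)²(x+2L)/(120LEI) = -13·(48/5)²·(12-(48/5))²·((48/5)+2·12)/(120·12·5000) = -314496/9765625 m
Superposition: y = Σ y_i = -2060343/78125000 m ≈ -0.026372 m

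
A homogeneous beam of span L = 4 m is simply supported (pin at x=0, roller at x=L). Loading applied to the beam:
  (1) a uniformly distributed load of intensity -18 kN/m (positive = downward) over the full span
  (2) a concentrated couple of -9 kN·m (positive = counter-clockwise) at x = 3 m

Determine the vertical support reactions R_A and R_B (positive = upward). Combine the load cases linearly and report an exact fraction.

R_A = -153/4 kN, R_B = -135/4 kN

Load 1 — uniform load w=-18 kN/m over full span:
  R_A = wL/2 = (-18)·4/2 = -36 kN
  R_B = wL/2 = (-18)·4/2 = -36 kN
Load 2 — applied couple M₀=-9 kN·m at a=3 m (b=L-a=1):
  R_A = M₀/L = (-9)/4 = -9/4 kN
  R_B = -M₀/L = -(-9)/4 = 9/4 kN
Superposition: R_A = -153/4 kN, R_B = -135/4 kN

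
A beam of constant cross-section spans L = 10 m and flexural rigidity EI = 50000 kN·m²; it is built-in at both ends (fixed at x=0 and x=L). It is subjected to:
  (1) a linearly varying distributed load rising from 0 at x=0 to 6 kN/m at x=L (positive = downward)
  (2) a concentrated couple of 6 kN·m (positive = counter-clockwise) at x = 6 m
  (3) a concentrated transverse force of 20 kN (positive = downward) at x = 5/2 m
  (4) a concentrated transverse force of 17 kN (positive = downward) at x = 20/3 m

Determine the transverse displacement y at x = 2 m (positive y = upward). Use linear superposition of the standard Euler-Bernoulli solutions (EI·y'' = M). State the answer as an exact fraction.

y(2) = -3398219/2025000000 m

Load 1 — triangular load w₀=6 kN/m (0→w₀ over full span):
  y_1 = -w₀x²(L-x)²(x+2L)/(120LEI) = -6·2²·(10-2)²·(2+2·10)/(120·10·50000) = -44/78125 m
Load 2 — applied couple M₀=6 kN·m at a=6 m (b=L-a=4):
  y_2 = (R_Ax³/6 - M_Ax²/2)/EI  [x≤a] with R_A=108/125, M_A=48/25 = ((108/125)·2³/6 - (48/25)·2²/2)/50000 = -21/390625 m
Load 3 — point force P=20 kN at a=5/2 m (b=L-a=15/2):
  y_3 = -Pb²x²(3aL-(3a+b)x)/(6L³EI)  [x≤a] = -20·(15/2)²·2²·(3·(5/2)·10-(3·(5/2)+(15/2))·2)/(6·10³·50000) = -27/40000 m
Load 4 — point force P=17 kN at a=20/3 m (b=L-a=10/3):
  y_4 = -Pb²x²(3aL-(3a+b)x)/(6L³EI)  [x≤a] = -17·(10/3)²·2²·(3·(20/3)·10-(3·(20/3)+(10/3))·2)/(6·10³·50000) = -391/1012500 m
Superposition: y = Σ y_i = -3398219/2025000000 m ≈ -0.001678 m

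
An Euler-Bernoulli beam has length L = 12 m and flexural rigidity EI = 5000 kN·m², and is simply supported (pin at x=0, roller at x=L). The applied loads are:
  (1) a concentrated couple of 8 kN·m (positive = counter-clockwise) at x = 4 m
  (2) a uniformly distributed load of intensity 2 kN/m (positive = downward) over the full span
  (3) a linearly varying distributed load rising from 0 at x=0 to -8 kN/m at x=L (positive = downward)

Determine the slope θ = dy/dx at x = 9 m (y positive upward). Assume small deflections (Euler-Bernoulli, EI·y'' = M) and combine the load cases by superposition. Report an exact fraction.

Load 1 — applied couple M₀=8 kN·m at a=4 m (b=L-a=8):
  θ_1 = (M₀x²/(2L)-M₀(x-a)+C₁)/EI  [x>a] with C₁=M₀(3b²-L²)/(6L)=16/3 = (8·9²/(2·12)-8·(9-4)+(16/3))/5000 = -23/15000 rad
Load 2 — uniform load w=2 kN/m over full span:
  θ_2 = -w(L³-6Lx²+4x³)/(24EI) = -2·(12³-6·12·9²+4·9³)/(24·5000) = 99/5000 rad
Load 3 — triangular load w₀=-8 kN/m (0→w₀ over full span):
  θ_3 = -w₀(7L⁴-30L²x²+15x⁴)/(360LEI) = -(-8)·(7·12⁴-30·12²·9²+15·9⁴)/(360·12·5000) = -3939/100000 rad
Superposition: θ = Σ θ_i = -6337/300000 rad ≈ -0.021123 rad

θ(9) = -6337/300000 rad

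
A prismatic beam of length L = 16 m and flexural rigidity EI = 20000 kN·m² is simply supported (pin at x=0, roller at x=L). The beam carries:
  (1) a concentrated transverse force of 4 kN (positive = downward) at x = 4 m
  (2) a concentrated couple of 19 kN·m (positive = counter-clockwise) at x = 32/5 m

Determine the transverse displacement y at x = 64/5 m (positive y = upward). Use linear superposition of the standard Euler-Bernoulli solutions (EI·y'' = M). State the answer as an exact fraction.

Load 1 — point force P=4 kN at a=4 m (b=L-a=12):
  y_1 = -Pa(L-x)(2Lx-a²-x²)/(6LEI)  [x>a] = -4·4·(16-(64/5))·(2·16·(64/5)-4²-(64/5)²)/(6·16·20000) = -1436/234375 m
Load 2 — applied couple M₀=19 kN·m at a=32/5 m (b=L-a=48/5):
  y_2 = (M₀x³/(6L)-M₀(x-a)²/2+C₁x)/EI  [x>a] with C₁=M₀(3b²-L²)/(6L)=304/75 = (19·(64/5)³/(6·16)-19·((64/5)-(32/5))²/2+(304/75)·(64/5))/20000 = 304/78125 m
Superposition: y = Σ y_i = -524/234375 m ≈ -0.002236 m

y(64/5) = -524/234375 m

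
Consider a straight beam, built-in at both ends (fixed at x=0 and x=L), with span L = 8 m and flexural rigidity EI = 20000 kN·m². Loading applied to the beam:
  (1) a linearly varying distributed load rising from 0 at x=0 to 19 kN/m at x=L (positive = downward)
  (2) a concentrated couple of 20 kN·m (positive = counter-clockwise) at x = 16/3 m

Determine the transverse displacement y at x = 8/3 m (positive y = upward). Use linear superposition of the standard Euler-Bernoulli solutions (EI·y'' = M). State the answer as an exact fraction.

Load 1 — triangular load w₀=19 kN/m (0→w₀ over full span):
  y_1 = -w₀x²(L-x)²(x+2L)/(120LEI) = -19·(8/3)²·(8-(8/3))²·((8/3)+2·8)/(120·8·20000) = -8512/2278125 m
Load 2 — applied couple M₀=20 kN·m at a=16/3 m (b=L-a=8/3):
  y_2 = (R_Ax³/6 - M_Ax²/2)/EI  [x≤a] with R_A=10/3, M_A=20/3 = ((10/3)·(8/3)³/6 - (20/3)·(8/3)²/2)/20000 = -4/6075 m
Superposition: y = Σ y_i = -10012/2278125 m ≈ -0.004395 m

y(8/3) = -10012/2278125 m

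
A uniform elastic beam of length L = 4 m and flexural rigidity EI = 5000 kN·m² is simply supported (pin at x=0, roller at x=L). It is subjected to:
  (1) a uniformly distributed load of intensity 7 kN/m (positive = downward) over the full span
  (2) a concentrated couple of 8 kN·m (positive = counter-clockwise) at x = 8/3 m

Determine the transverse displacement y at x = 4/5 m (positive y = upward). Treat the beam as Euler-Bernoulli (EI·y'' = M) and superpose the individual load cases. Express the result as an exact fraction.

y(4/5) = -11624/3515625 m

Load 1 — uniform load w=7 kN/m over full span:
  y_1 = -wx(L³-2Lx²+x³)/(24EI) = -7·(4/5)·(4³-2·4·(4/5)²+(4/5)³)/(24·5000) = -3248/1171875 m
Load 2 — applied couple M₀=8 kN·m at a=8/3 m (b=L-a=4/3):
  y_2 = (M₀x³/(6L)+C₁x)/EI  [x≤a] with C₁=M₀(3b²-L²)/(6L)=-32/9 = (8·(4/5)³/(6·4)+(-32/9)·(4/5))/5000 = -376/703125 m
Superposition: y = Σ y_i = -11624/3515625 m ≈ -0.003306 m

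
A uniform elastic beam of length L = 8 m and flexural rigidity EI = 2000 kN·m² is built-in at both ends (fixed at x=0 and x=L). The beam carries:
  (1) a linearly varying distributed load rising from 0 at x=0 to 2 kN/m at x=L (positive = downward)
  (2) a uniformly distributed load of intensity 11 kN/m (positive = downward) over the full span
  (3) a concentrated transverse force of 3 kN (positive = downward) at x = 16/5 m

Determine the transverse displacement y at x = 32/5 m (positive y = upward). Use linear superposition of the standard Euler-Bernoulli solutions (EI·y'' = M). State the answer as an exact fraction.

y(32/5) = -53888/1953125 m

Load 1 — triangular load w₀=2 kN/m (0→w₀ over full span):
  y_1 = -w₀x²(L-x)²(x+2L)/(120LEI) = -2·(32/5)²·(8-(32/5))²·((32/5)+2·8)/(120·8·2000) = -14336/5859375 m
Load 2 — uniform load w=11 kN/m over full span:
  y_2 = -wx²(L-x)²/(24EI) = -11·(32/5)²·(8-(32/5))²/(24·2000) = -5632/234375 m
Load 3 — point force P=3 kN at a=16/5 m (b=L-a=24/5):
  y_3 = -Pa²(L-x)²(3bL-(3b+a)(L-x))/(6L³EI)  [x>a] = -3·(16/5)²·(8-(32/5))²·(3·(24/5)·8-(3·(24/5)+(16/5))·(8-(32/5)))/(6·8³·2000) = -2176/1953125 m
Superposition: y = Σ y_i = -53888/1953125 m ≈ -0.027591 m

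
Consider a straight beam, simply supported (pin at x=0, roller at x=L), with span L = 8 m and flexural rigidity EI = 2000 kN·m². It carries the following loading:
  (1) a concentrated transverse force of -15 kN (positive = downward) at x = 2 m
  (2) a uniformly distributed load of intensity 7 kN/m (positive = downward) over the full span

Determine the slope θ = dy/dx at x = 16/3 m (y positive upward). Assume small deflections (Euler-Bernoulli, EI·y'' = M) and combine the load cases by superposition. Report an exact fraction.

Load 1 — point force P=-15 kN at a=2 m (b=L-a=6):
  θ_1 = -Pa(2L²-6Lx+3x²+a²)/(6LEI)  [x>a] = -(-15)·2·(2·8²-6·8·(16/3)+3·(16/3)²+2²)/(6·8·2000) = -29/2400 rad
Load 2 — uniform load w=7 kN/m over full span:
  θ_2 = -w(L³-6Lx²+4x³)/(24EI) = -7·(8³-6·8·(16/3)²+4·(16/3)³)/(24·2000) = 364/10125 rad
Superposition: θ = Σ θ_i = 7733/324000 rad ≈ 0.023867 rad

θ(16/3) = 7733/324000 rad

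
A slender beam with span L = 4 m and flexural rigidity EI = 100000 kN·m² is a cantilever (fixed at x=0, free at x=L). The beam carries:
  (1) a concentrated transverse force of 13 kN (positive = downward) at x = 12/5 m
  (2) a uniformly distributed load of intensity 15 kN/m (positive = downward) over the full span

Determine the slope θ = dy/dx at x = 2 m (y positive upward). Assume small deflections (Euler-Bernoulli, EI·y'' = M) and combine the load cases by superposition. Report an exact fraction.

Load 1 — point force P=13 kN at a=12/5 m (b=L-a=8/5):
  θ_1 = -Px(2a-x)/(2EI)  [x≤a] = -13·2·(2·(12/5)-2)/(2·100000) = -91/250000 rad
Load 2 — uniform load w=15 kN/m over full span:
  θ_2 = -wx(x²-3Lx+3L²)/(6EI) = -15·2·(2²-3·4·2+3·4²)/(6·100000) = -7/5000 rad
Superposition: θ = Σ θ_i = -441/250000 rad ≈ -0.001764 rad

θ(2) = -441/250000 rad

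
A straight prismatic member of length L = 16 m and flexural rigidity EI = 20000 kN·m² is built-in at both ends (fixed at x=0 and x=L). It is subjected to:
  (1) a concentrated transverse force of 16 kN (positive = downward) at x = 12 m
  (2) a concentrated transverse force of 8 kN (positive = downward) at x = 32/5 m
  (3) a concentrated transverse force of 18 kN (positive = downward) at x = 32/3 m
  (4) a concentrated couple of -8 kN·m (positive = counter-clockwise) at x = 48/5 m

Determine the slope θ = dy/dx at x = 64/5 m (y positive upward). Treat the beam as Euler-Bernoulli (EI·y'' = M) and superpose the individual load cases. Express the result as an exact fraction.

Load 1 — point force P=16 kN at a=12 m (b=L-a=4):
  θ_1 = Pa²(L-x)(2bL-(3b+a)(L-x))/(2L³EI)  [x>a] = 16·12²·(16-(64/5))·(2·4·16-(3·4+12)·(16-(64/5)))/(2·16³·20000) = 36/15625 rad
Load 2 — point force P=8 kN at a=32/5 m (b=L-a=48/5):
  θ_2 = Pa²(L-x)(2bL-(3b+a)(L-x))/(2L³EI)  [x>a] = 8·(32/5)²·(16-(64/5))·(2·(48/5)·16-(3·(48/5)+(32/5))·(16-(64/5)))/(2·16³·20000) = 2432/1953125 rad
Load 3 — point force P=18 kN at a=32/3 m (b=L-a=16/3):
  θ_3 = Pa²(L-x)(2bL-(3b+a)(L-x))/(2L³EI)  [x>a] = 18·(32/3)²·(16-(64/5))·(2·(16/3)·16-(3·(16/3)+(32/3))·(16-(64/5)))/(2·16³·20000) = 32/9375 rad
Load 4 — applied couple M₀=-8 kN·m at a=48/5 m (b=L-a=32/5):
  θ_4 = (R_Ax²/2 - M_Ax - M₀(x-a))/EI  [x>a] with R_A=-18/25, M_A=-64/25 = ((-18/25)·(64/5)²/2 - (-64/25)·(64/5) - (-8)·((64/5)-(48/5)))/20000 = -12/390625 rad
Superposition: θ = Σ θ_i = 40616/5859375 rad ≈ 0.006932 rad

θ(64/5) = 40616/5859375 rad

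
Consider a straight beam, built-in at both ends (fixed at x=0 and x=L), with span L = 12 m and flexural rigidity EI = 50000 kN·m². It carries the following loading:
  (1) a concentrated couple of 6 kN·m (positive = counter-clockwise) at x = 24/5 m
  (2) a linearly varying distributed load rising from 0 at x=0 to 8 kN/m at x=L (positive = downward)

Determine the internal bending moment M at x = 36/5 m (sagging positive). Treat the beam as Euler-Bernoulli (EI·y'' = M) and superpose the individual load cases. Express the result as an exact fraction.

Load 1 — applied couple M₀=6 kN·m at a=24/5 m (b=L-a=36/5):
  M_1 = R_Ax - M_A - M₀  [x>a] with R_A=18/25, M_A=18/25 = (18/25)·(36/5) - (18/25) - 6 = -192/125 kN·m
Load 2 — triangular load w₀=8 kN/m (0→w₀ over full span):
  M_2 = 3w₀Lx/20 - w₀L²/30 - w₀x³/(6L) = 3·8·12·(36/5)/20 - 8·12²/30 - 8·(36/5)³/(6·12) = 2976/125 kN·m
Superposition: M = Σ M_i = 2784/125 kN·m ≈ 22.272000 kN·m

M(36/5) = 2784/125 kN·m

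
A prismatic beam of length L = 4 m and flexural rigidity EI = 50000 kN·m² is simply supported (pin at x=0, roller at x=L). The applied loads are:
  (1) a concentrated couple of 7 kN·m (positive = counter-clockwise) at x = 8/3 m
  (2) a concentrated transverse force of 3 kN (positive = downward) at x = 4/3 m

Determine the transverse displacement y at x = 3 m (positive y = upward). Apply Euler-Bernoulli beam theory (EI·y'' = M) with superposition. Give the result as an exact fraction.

Load 1 — applied couple M₀=7 kN·m at a=8/3 m (b=L-a=4/3):
  y_1 = (M₀x³/(6L)-M₀(x-a)²/2+C₁x)/EI  [x>a] with C₁=M₀(3b²-L²)/(6L)=-28/9 = (7·3³/(6·4)-7·(3-(8/3))²/2+(-28/9)·3)/50000 = -133/3600000 m
Load 2 — point force P=3 kN at a=4/3 m (b=L-a=8/3):
  y_2 = -Pa(L-x)(2Lx-a²-x²)/(6LEI)  [x>a] = -3·(4/3)·(4-3)·(2·4·3-(4/3)²-3²)/(6·4·50000) = -119/2700000 m
Superposition: y = Σ y_i = -7/86400 m ≈ -0.000081 m

y(3) = -7/86400 m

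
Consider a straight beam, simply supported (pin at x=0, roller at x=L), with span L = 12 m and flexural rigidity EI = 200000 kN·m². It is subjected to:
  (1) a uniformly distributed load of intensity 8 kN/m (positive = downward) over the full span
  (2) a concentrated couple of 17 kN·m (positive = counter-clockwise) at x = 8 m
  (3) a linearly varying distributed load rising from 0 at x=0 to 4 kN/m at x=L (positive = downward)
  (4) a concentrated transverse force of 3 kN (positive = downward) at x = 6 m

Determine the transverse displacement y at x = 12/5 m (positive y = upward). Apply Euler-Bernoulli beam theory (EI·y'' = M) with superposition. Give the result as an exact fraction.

y(12/5) = -6639439/781250000 m

Load 1 — uniform load w=8 kN/m over full span:
  y_1 = -wx(L³-2Lx²+x³)/(24EI) = -8·(12/5)·(12³-2·12·(12/5)²+(12/5)³)/(24·200000) = -12528/1953125 m
Load 2 — applied couple M₀=17 kN·m at a=8 m (b=L-a=4):
  y_2 = (M₀x³/(6L)+C₁x)/EI  [x≤a] with C₁=M₀(3b²-L²)/(6L)=-68/3 = (17·(12/5)³/(6·12)+(-68/3)·(12/5))/200000 = -799/3125000 m
Load 3 — triangular load w₀=4 kN/m (0→w₀ over full span):
  y_3 = -w₀x(7L⁴-10L²x²+3x⁴)/(360LEI) = -4·(12/5)·(7·12⁴-10·12²·(12/5)²+3·(12/5)⁴)/(360·12·200000) = -74304/48828125 m
Load 4 — point force P=3 kN at a=6 m (b=L-a=6):
  y_4 = -Pbx(L²-b²-x²)/(6LEI)  [x≤a] = -3·6·(12/5)·(12²-6²-(12/5)²)/(6·12·200000) = -1917/6250000 m
Superposition: y = Σ y_i = -6639439/781250000 m ≈ -0.008498 m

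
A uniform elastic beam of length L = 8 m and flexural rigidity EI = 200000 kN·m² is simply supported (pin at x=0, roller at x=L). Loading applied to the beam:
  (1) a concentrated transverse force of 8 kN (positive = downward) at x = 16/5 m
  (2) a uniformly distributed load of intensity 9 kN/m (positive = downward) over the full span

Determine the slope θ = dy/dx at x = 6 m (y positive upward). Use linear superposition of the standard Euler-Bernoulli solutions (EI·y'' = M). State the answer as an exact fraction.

Load 1 — point force P=8 kN at a=16/5 m (b=L-a=24/5):
  θ_1 = -Pa(2L²-6Lx+3x²+a²)/(6LEI)  [x>a] = -8·(16/5)·(2·8²-6·8·6+3·6²+(16/5)²)/(6·8·200000) = 87/781250 rad
Load 2 — uniform load w=9 kN/m over full span:
  θ_2 = -w(L³-6Lx²+4x³)/(24EI) = -9·(8³-6·8·6²+4·6³)/(24·200000) = 33/50000 rad
Superposition: θ = Σ θ_i = 4821/6250000 rad ≈ 0.000771 rad

θ(6) = 4821/6250000 rad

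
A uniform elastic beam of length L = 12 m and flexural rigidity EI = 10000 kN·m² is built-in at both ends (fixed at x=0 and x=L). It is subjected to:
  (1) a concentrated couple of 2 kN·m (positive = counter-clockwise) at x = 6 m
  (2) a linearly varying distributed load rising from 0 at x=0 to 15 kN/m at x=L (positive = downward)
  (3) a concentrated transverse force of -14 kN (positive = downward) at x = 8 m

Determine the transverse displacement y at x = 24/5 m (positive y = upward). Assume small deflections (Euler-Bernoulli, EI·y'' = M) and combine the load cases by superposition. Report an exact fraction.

Load 1 — applied couple M₀=2 kN·m at a=6 m (b=L-a=6):
  y_1 = (R_Ax³/6 - M_Ax²/2)/EI  [x≤a] with R_A=1/4, M_A=1/2 = ((1/4)·(24/5)³/6 - (1/2)·(24/5)²/2)/10000 = -9/78125 m
Load 2 — triangular load w₀=15 kN/m (0→w₀ over full span):
  y_2 = -w₀x²(L-x)²(x+2L)/(120LEI) = -15·(24/5)²·(12-(24/5))²·((24/5)+2·12)/(120·12·10000) = -69984/1953125 m
Load 3 — point force P=-14 kN at a=8 m (b=L-a=4):
  y_3 = -Pb²x²(3aL-(3a+b)x)/(6L³EI)  [x≤a] = -(-14)·4²·(24/5)²·(3·8·12-(3·8+4)·(24/5))/(6·12³·10000) = 1792/234375 m
Superposition: y = Σ y_i = -165827/5859375 m ≈ -0.028301 m

y(24/5) = -165827/5859375 m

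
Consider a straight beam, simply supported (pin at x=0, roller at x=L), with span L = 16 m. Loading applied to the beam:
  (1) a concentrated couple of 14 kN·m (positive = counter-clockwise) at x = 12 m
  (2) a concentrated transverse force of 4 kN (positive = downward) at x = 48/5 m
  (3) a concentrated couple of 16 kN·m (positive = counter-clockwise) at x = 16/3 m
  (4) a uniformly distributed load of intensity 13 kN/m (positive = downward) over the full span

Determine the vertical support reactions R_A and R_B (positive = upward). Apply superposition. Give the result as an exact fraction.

Load 1 — applied couple M₀=14 kN·m at a=12 m (b=L-a=4):
  R_A = M₀/L = 14/16 = 7/8 kN
  R_B = -M₀/L = -14/16 = -7/8 kN
Load 2 — point force P=4 kN at a=48/5 m (b=L-a=32/5):
  R_A = Pb/L = 4·(32/5)/16 = 8/5 kN
  R_B = Pa/L = 4·(48/5)/16 = 12/5 kN
Load 3 — applied couple M₀=16 kN·m at a=16/3 m (b=L-a=32/3):
  R_A = M₀/L = 16/16 = 1 kN
  R_B = -M₀/L = -16/16 = -1 kN
Load 4 — uniform load w=13 kN/m over full span:
  R_A = wL/2 = 13·16/2 = 104 kN
  R_B = wL/2 = 13·16/2 = 104 kN
Superposition: R_A = 4299/40 kN, R_B = 4181/40 kN

R_A = 4299/40 kN, R_B = 4181/40 kN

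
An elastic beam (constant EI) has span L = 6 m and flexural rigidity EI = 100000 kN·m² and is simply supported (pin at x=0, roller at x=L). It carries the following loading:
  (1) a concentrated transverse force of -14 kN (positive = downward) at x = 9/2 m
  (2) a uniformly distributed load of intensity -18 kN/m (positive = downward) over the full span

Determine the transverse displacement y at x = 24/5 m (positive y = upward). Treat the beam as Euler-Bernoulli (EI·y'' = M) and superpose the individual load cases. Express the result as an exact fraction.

Load 1 — point force P=-14 kN at a=9/2 m (b=L-a=3/2):
  y_1 = -Pa(L-x)(2Lx-a²-x²)/(6LEI)  [x>a] = -(-14)·(9/2)·(6-(24/5))·(2·6·(24/5)-(9/2)²-(24/5)²)/(6·6·100000) = 30051/100000000 m
Load 2 — uniform load w=-18 kN/m over full span:
  y_2 = -wx(L³-2Lx²+x³)/(24EI) = -(-18)·(24/5)·(6³-2·6·(24/5)²+(24/5)³)/(24·100000) = 7047/3906250 m
Superposition: y = Σ y_i = 1052271/500000000 m ≈ 0.002105 m

y(24/5) = 1052271/500000000 m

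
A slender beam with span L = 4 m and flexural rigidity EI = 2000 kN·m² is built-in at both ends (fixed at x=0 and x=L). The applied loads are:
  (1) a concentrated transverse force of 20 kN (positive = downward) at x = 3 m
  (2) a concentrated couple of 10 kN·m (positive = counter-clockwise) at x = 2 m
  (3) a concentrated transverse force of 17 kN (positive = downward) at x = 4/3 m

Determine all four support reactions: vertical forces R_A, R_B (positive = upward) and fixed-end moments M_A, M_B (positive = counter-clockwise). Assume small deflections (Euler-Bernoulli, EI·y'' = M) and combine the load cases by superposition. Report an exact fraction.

Load 1 — point force P=20 kN at a=3 m (b=L-a=1):
  R_A = Pb²(3a+b)/L³ = 20·1²·(3·3+1)/4³ = 25/8 kN
  M_A = Pab²/L² = 20·3·1²/4² = 15/4 kN·m
  R_B = Pa²(a+3b)/L³ = 20·3²·(3+3·1)/4³ = 135/8 kN
  M_B = -Pa²b/L² = -20·3²·1/4² = -45/4 kN·m
Load 2 — applied couple M₀=10 kN·m at a=2 m (b=L-a=2):
  R_A = 6M₀ab/L³ = 6·10·2·2/4³ = 15/4 kN
  M_A = M₀b(2a-b)/L² = 10·2·(2·2-2)/4² = 5/2 kN·m
  R_B = -6M₀ab/L³ = -6·10·2·2/4³ = -15/4 kN
  M_B = M₀a(2b-a)/L² = 10·2·(2·2-2)/4² = 5/2 kN·m
Load 3 — point force P=17 kN at a=4/3 m (b=L-a=8/3):
  R_A = Pb²(3a+b)/L³ = 17·(8/3)²·(3·(4/3)+(8/3))/4³ = 340/27 kN
  M_A = Pab²/L² = 17·(4/3)·(8/3)²/4² = 272/27 kN·m
  R_B = Pa²(a+3b)/L³ = 17·(4/3)²·((4/3)+3·(8/3))/4³ = 119/27 kN
  M_B = -Pa²b/L² = -17·(4/3)²·(8/3)/4² = -136/27 kN·m
Superposition: R_A = 4205/216 kN, M_A = 1763/108 kN·m, R_B = 3787/216 kN, M_B = -1489/108 kN·m

R_A = 4205/216 kN, M_A = 1763/108 kN·m, R_B = 3787/216 kN, M_B = -1489/108 kN·m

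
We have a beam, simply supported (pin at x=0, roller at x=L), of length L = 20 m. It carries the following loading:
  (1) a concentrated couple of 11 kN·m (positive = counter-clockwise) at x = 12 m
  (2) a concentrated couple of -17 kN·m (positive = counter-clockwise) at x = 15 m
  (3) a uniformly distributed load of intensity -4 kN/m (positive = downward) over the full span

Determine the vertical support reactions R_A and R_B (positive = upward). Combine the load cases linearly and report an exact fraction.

Load 1 — applied couple M₀=11 kN·m at a=12 m (b=L-a=8):
  R_A = M₀/L = 11/20 kN
  R_B = -M₀/L = -11/20 kN
Load 2 — applied couple M₀=-17 kN·m at a=15 m (b=L-a=5):
  R_A = M₀/L = (-17)/20 = -17/20 kN
  R_B = -M₀/L = -(-17)/20 = 17/20 kN
Load 3 — uniform load w=-4 kN/m over full span:
  R_A = wL/2 = (-4)·20/2 = -40 kN
  R_B = wL/2 = (-4)·20/2 = -40 kN
Superposition: R_A = -403/10 kN, R_B = -397/10 kN

R_A = -403/10 kN, R_B = -397/10 kN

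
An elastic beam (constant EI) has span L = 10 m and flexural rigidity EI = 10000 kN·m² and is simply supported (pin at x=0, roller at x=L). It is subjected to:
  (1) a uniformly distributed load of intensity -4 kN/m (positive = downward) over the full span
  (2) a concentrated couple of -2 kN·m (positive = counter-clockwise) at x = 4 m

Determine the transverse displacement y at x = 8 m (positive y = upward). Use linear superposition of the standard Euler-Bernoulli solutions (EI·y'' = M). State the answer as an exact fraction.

Load 1 — uniform load w=-4 kN/m over full span:
  y_1 = -wx(L³-2Lx²+x³)/(24EI) = -(-4)·8·(10³-2·10·8²+8³)/(24·10000) = 58/1875 m
Load 2 — applied couple M₀=-2 kN·m at a=4 m (b=L-a=6):
  y_2 = (M₀x³/(6L)-M₀(x-a)²/2+C₁x)/EI  [x>a] with C₁=M₀(3b²-L²)/(6L)=-4/15 = ((-2)·8³/(6·10)-(-2)·(8-4)²/2+(-4/15)·8)/10000 = -1/3125 m
Superposition: y = Σ y_i = 287/9375 m ≈ 0.030613 m

y(8) = 287/9375 m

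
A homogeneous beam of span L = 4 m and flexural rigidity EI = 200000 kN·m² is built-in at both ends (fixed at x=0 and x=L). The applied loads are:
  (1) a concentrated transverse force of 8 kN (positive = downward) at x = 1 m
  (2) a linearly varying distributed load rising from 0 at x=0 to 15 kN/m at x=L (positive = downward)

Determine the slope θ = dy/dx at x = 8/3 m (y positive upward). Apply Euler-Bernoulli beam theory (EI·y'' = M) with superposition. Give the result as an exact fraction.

θ(8/3) = 37/2025000 rad

Load 1 — point force P=8 kN at a=1 m (b=L-a=3):
  θ_1 = Pa²(L-x)(2bL-(3b+a)(L-x))/(2L³EI)  [x>a] = 8·1²·(4-(8/3))·(2·3·4-(3·3+1)·(4-(8/3)))/(2·4³·200000) = 1/225000 rad
Load 2 — triangular load w₀=15 kN/m (0→w₀ over full span):
  θ_2 = -w₀(2x(L-x)(L-2x)(x+2L)+x²(L-x)²)/(120LEI) = -15·(2·(8/3)·(4-(8/3))·(4-2·(8/3))·((8/3)+2·4)+(8/3)²·(4-(8/3))²)/(120·4·200000) = 7/506250 rad
Superposition: θ = Σ θ_i = 37/2025000 rad ≈ 0.000018 rad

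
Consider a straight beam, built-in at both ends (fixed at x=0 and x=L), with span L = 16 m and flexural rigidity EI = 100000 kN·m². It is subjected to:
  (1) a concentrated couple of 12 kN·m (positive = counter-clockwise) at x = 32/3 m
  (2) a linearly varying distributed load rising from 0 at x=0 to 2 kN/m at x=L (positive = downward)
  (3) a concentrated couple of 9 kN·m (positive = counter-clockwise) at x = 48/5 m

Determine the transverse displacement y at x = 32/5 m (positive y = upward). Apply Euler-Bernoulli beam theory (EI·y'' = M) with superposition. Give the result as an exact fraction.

y(32/5) = -311744/146484375 m

Load 1 — applied couple M₀=12 kN·m at a=32/3 m (b=L-a=16/3):
  y_1 = (R_Ax³/6 - M_Ax²/2)/EI  [x≤a] with R_A=1, M_A=4 = (1·(32/5)³/6 - 4·(32/5)²/2)/100000 = -448/1171875 m
Load 2 — triangular load w₀=2 kN/m (0→w₀ over full span):
  y_2 = -w₀x²(L-x)²(x+2L)/(120LEI) = -2·(32/5)²·(16-(32/5))²·((32/5)+2·16)/(120·16·100000) = -73728/48828125 m
Load 3 — applied couple M₀=9 kN·m at a=48/5 m (b=L-a=32/5):
  y_3 = (R_Ax³/6 - M_Ax²/2)/EI  [x≤a] with R_A=81/100, M_A=72/25 = ((81/100)·(32/5)³/6 - (72/25)·(32/5)²/2)/100000 = -2304/9765625 m
Superposition: y = Σ y_i = -311744/146484375 m ≈ -0.002128 m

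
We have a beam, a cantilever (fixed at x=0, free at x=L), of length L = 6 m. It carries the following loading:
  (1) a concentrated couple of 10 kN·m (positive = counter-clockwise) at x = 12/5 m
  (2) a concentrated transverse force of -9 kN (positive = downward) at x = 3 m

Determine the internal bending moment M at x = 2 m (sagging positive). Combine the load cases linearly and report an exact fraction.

M(2) = 19 kN·m

Load 1 — applied couple M₀=10 kN·m at a=12/5 m (b=L-a=18/5):
  M_1 = M₀  [x≤a] = 10 = 10 kN·m
Load 2 — point force P=-9 kN at a=3 m (b=L-a=3):
  M_2 = -P(a-x)  [x≤a] = -(-9)·(3-2) = 9 kN·m
Superposition: M = Σ M_i = 19 kN·m ≈ 19.000000 kN·m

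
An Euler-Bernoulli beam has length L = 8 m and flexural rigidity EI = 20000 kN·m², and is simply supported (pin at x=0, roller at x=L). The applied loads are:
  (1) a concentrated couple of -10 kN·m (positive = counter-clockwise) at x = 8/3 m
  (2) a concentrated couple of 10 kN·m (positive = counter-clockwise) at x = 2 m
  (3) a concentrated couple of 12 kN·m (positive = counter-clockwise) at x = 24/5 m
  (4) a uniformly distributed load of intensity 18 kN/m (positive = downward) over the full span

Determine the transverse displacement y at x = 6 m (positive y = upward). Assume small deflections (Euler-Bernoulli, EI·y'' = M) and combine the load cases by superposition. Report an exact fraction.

Load 1 — applied couple M₀=-10 kN·m at a=8/3 m (b=L-a=16/3):
  y_1 = (M₀x³/(6L)-M₀(x-a)²/2+C₁x)/EI  [x>a] with C₁=M₀(3b²-L²)/(6L)=-40/9 = ((-10)·6³/(6·8)-(-10)·(6-(8/3))²/2+(-40/9)·6)/20000 = -29/36000 m
Load 2 — applied couple M₀=10 kN·m at a=2 m (b=L-a=6):
  y_2 = (M₀x³/(6L)-M₀(x-a)²/2+C₁x)/EI  [x>a] with C₁=M₀(3b²-L²)/(6L)=55/6 = (10·6³/(6·8)-10·(6-2)²/2+(55/6)·6)/20000 = 1/1000 m
Load 3 — applied couple M₀=12 kN·m at a=24/5 m (b=L-a=16/5):
  y_3 = (M₀x³/(6L)-M₀(x-a)²/2+C₁x)/EI  [x>a] with C₁=M₀(3b²-L²)/(6L)=-208/25 = (12·6³/(6·8)-12·(6-(24/5))²/2+(-208/25)·6)/20000 = -57/250000 m
Load 4 — uniform load w=18 kN/m over full span:
  y_4 = -wx(L³-2Lx²+x³)/(24EI) = -18·6·(8³-2·8·6²+6³)/(24·20000) = -171/5000 m
Superposition: y = Σ y_i = -154051/4500000 m ≈ -0.034234 m

y(6) = -154051/4500000 m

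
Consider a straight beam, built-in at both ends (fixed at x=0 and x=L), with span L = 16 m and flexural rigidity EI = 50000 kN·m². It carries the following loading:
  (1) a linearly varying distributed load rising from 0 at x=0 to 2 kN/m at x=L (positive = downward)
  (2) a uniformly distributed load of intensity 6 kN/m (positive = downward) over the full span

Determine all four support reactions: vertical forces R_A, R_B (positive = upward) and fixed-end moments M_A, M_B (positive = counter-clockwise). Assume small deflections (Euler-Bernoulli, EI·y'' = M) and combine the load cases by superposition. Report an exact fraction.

Load 1 — triangular load w₀=2 kN/m (0→w₀ over full span):
  R_A = 3w₀L/20 = 3·2·16/20 = 24/5 kN
  M_A = w₀L²/30 = 2·16²/30 = 256/15 kN·m
  R_B = 7w₀L/20 = 7·2·16/20 = 56/5 kN
  M_B = -w₀L²/20 = -2·16²/20 = -128/5 kN·m
Load 2 — uniform load w=6 kN/m over full span:
  R_A = wL/2 = 6·16/2 = 48 kN
  M_A = wL²/12 = 6·16²/12 = 128 kN·m
  R_B = wL/2 = 6·16/2 = 48 kN
  M_B = -wL²/12 = -6·16²/12 = -128 kN·m
Superposition: R_A = 264/5 kN, M_A = 2176/15 kN·m, R_B = 296/5 kN, M_B = -768/5 kN·m

R_A = 264/5 kN, M_A = 2176/15 kN·m, R_B = 296/5 kN, M_B = -768/5 kN·m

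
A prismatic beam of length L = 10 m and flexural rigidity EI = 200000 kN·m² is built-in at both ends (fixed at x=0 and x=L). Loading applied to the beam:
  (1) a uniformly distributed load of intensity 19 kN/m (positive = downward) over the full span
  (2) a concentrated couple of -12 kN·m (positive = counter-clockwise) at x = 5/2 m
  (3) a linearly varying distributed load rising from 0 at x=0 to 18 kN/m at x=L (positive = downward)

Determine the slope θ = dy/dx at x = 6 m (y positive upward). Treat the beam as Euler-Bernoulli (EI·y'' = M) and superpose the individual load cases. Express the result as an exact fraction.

Load 1 — uniform load w=19 kN/m over full span:
  θ_1 = -wx(L-x)(L-2x)/(12EI) = -19·6·(10-6)·(10-2·6)/(12·200000) = 19/50000 rad
Load 2 — applied couple M₀=-12 kN·m at a=5/2 m (b=L-a=15/2):
  θ_2 = (R_Ax²/2 - M_Ax - M₀(x-a))/EI  [x>a] with R_A=-27/20, M_A=9/4 = ((-27/20)·6²/2 - (9/4)·6 - (-12)·(6-(5/2)))/200000 = 21/1000000 rad
Load 3 — triangular load w₀=18 kN/m (0→w₀ over full span):
  θ_3 = -w₀(2x(L-x)(L-2x)(x+2L)+x²(L-x)²)/(120LEI) = -18·(2·6·(10-6)·(10-2·6)·(6+2·10)+6²·(10-6)²)/(120·10·200000) = 9/62500 rad
Superposition: θ = Σ θ_i = 109/200000 rad ≈ 0.000545 rad

θ(6) = 109/200000 rad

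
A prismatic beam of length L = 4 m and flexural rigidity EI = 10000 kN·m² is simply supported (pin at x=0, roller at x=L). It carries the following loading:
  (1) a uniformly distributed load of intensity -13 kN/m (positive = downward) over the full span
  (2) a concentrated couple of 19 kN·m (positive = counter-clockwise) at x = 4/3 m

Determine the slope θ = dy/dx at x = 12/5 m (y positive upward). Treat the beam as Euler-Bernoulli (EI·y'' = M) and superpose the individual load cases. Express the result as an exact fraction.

θ(12/5) = -3551/2812500 rad

Load 1 — uniform load w=-13 kN/m over full span:
  θ_1 = -w(L³-6Lx²+4x³)/(24EI) = -(-13)·(4³-6·4·(12/5)²+4·(12/5)³)/(24·10000) = -481/468750 rad
Load 2 — applied couple M₀=19 kN·m at a=4/3 m (b=L-a=8/3):
  θ_2 = (M₀x²/(2L)-M₀(x-a)+C₁)/EI  [x>a] with C₁=M₀(3b²-L²)/(6L)=38/9 = (19·(12/5)²/(2·4)-19·((12/5)-(4/3))+(38/9))/10000 = -133/562500 rad
Superposition: θ = Σ θ_i = -3551/2812500 rad ≈ -0.001263 rad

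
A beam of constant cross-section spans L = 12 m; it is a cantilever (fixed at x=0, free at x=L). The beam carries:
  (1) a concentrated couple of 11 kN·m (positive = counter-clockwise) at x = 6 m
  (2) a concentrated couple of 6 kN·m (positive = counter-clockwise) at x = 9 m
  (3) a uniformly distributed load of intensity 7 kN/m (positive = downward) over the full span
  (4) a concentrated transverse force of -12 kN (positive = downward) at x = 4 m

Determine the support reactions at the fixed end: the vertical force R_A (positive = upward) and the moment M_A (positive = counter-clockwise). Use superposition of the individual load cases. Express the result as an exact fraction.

Load 1 — applied couple M₀=11 kN·m at a=6 m (b=L-a=6):
  R_A = 0 kN
  M_A = -M₀ = -11 kN·m
Load 2 — applied couple M₀=6 kN·m at a=9 m (b=L-a=3):
  R_A = 0 kN
  M_A = -M₀ = -6 kN·m
Load 3 — uniform load w=7 kN/m over full span:
  R_A = wL = 7·12 = 84 kN
  M_A = wL²/2 = 7·12²/2 = 504 kN·m
Load 4 — point force P=-12 kN at a=4 m (b=L-a=8):
  R_A = P = (-12) = -12 kN
  M_A = Pa = (-12)·4 = -48 kN·m
Superposition: R_A = 72 kN, M_A = 439 kN·m

R_A = 72 kN, M_A = 439 kN·m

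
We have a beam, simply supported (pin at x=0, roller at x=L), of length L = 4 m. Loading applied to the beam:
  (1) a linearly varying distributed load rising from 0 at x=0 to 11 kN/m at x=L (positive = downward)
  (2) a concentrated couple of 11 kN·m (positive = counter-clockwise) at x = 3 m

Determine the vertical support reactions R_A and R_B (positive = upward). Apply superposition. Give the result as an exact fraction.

R_A = 121/12 kN, R_B = 143/12 kN

Load 1 — triangular load w₀=11 kN/m (0→w₀ over full span):
  R_A = w₀L/6 = 11·4/6 = 22/3 kN
  R_B = w₀L/3 = 11·4/3 = 44/3 kN
Load 2 — applied couple M₀=11 kN·m at a=3 m (b=L-a=1):
  R_A = M₀/L = 11/4 kN
  R_B = -M₀/L = -11/4 kN
Superposition: R_A = 121/12 kN, R_B = 143/12 kN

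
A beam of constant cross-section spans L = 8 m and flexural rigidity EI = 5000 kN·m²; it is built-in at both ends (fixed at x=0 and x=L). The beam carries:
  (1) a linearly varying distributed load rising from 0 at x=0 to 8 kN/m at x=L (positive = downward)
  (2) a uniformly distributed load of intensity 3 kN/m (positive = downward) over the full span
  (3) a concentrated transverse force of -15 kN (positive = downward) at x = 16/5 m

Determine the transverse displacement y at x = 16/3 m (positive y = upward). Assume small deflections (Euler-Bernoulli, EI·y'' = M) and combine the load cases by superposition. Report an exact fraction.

Load 1 — triangular load w₀=8 kN/m (0→w₀ over full span):
  y_1 = -w₀x²(L-x)²(x+2L)/(120LEI) = -8·(16/3)²·(8-(16/3))²·((16/3)+2·8)/(120·8·5000) = -16384/2278125 m
Load 2 — uniform load w=3 kN/m over full span:
  y_2 = -wx²(L-x)²/(24EI) = -3·(16/3)²·(8-(16/3))²/(24·5000) = -256/50625 m
Load 3 — point force P=-15 kN at a=16/5 m (b=L-a=24/5):
  y_3 = -Pa²(L-x)²(3bL-(3b+a)(L-x))/(6L³EI)  [x>a] = -(-15)·(16/5)²·(8-(16/3))²·(3·(24/5)·8-(3·(24/5)+(16/5))·(8-(16/3)))/(6·8³·5000) = 2048/421875 m
Superposition: y = Σ y_i = -84224/11390625 m ≈ -0.007394 m

y(16/3) = -84224/11390625 m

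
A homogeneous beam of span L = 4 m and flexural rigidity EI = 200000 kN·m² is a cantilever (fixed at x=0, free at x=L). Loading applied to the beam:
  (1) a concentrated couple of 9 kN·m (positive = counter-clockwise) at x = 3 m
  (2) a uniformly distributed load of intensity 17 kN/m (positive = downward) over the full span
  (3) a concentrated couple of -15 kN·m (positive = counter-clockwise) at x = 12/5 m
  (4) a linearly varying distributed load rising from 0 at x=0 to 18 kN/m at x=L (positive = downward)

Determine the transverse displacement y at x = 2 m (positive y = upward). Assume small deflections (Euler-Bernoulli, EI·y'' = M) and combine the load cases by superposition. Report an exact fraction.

y(2) = -82/46875 m

Load 1 — applied couple M₀=9 kN·m at a=3 m (b=L-a=1):
  y_1 = M₀x²/(2EI)  [x≤a] = 9·2²/(2·200000) = 9/100000 m
Load 2 — uniform load w=17 kN/m over full span:
  y_2 = -wx²(x²-4Lx+6L²)/(24EI) = -17·2²·(2²-4·4·2+6·4²)/(24·200000) = -289/300000 m
Load 3 — applied couple M₀=-15 kN·m at a=12/5 m (b=L-a=8/5):
  y_3 = M₀x²/(2EI)  [x≤a] = (-15)·2²/(2·200000) = -3/20000 m
Load 4 — triangular load w₀=18 kN/m (0→w₀ over full span):
  y_4 = (w₀Lx³/12-w₀L²x²/6-w₀x⁵/(120L))/EI = (18·4·2³/12-18·4²·2²/6-18·2⁵/(120·4))/200000 = -363/500000 m
Superposition: y = Σ y_i = -82/46875 m ≈ -0.001749 m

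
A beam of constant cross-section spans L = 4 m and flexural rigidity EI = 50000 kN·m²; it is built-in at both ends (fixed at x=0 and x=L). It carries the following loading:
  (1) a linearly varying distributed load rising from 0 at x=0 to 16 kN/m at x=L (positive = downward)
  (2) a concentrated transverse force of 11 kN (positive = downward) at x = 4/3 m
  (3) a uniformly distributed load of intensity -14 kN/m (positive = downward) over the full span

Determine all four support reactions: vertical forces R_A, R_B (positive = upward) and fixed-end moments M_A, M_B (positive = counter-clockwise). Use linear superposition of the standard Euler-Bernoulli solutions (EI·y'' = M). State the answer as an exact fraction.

R_A = -1384/135 kN, M_A = -488/135 kN·m, R_B = -371/135 kN, M_B = 352/135 kN·m

Load 1 — triangular load w₀=16 kN/m (0→w₀ over full span):
  R_A = 3w₀L/20 = 3·16·4/20 = 48/5 kN
  M_A = w₀L²/30 = 16·4²/30 = 128/15 kN·m
  R_B = 7w₀L/20 = 7·16·4/20 = 112/5 kN
  M_B = -w₀L²/20 = -16·4²/20 = -64/5 kN·m
Load 2 — point force P=11 kN at a=4/3 m (b=L-a=8/3):
  R_A = Pb²(3a+b)/L³ = 11·(8/3)²·(3·(4/3)+(8/3))/4³ = 220/27 kN
  M_A = Pab²/L² = 11·(4/3)·(8/3)²/4² = 176/27 kN·m
  R_B = Pa²(a+3b)/L³ = 11·(4/3)²·((4/3)+3·(8/3))/4³ = 77/27 kN
  M_B = -Pa²b/L² = -11·(4/3)²·(8/3)/4² = -88/27 kN·m
Load 3 — uniform load w=-14 kN/m over full span:
  R_A = wL/2 = (-14)·4/2 = -28 kN
  M_A = wL²/12 = (-14)·4²/12 = -56/3 kN·m
  R_B = wL/2 = (-14)·4/2 = -28 kN
  M_B = -wL²/12 = -(-14)·4²/12 = 56/3 kN·m
Superposition: R_A = -1384/135 kN, M_A = -488/135 kN·m, R_B = -371/135 kN, M_B = 352/135 kN·m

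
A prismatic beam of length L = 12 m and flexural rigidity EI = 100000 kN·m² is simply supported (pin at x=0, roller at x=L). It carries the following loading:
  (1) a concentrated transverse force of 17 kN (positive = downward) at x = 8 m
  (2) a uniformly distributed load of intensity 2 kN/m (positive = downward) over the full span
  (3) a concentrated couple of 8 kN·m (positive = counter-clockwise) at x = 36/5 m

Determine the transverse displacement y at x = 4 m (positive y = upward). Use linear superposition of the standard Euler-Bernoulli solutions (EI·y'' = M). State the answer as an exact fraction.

Load 1 — point force P=17 kN at a=8 m (b=L-a=4):
  y_1 = -Pbx(L²-b²-x²)/(6LEI)  [x≤a] = -17·4·4·(12²-4²-4²)/(6·12·100000) = -119/28125 m
Load 2 — uniform load w=2 kN/m over full span:
  y_2 = -wx(L³-2Lx²+x³)/(24EI) = -2·4·(12³-2·12·4²+4³)/(24·100000) = -44/9375 m
Load 3 — applied couple M₀=8 kN·m at a=36/5 m (b=L-a=24/5):
  y_3 = (M₀x³/(6L)+C₁x)/EI  [x≤a] with C₁=M₀(3b²-L²)/(6L)=-208/25 = (8·4³/(6·12)+(-208/25)·4)/100000 = -184/703125 m
Superposition: y = Σ y_i = -2153/234375 m ≈ -0.009186 m

y(4) = -2153/234375 m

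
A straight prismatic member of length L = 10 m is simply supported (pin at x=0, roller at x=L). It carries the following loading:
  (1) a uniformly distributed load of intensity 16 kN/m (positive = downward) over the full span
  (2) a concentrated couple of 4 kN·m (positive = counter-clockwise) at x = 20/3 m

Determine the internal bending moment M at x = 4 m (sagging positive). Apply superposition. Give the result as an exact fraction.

M(4) = 968/5 kN·m

Load 1 — uniform load w=16 kN/m over full span:
  M_1 = wx(L-x)/2 = 16·4·(10-4)/2 = 192 kN·m
Load 2 — applied couple M₀=4 kN·m at a=20/3 m (b=L-a=10/3):
  M_2 = M₀x/L  [x≤a] = 4·4/10 = 8/5 kN·m
Superposition: M = Σ M_i = 968/5 kN·m ≈ 193.600000 kN·m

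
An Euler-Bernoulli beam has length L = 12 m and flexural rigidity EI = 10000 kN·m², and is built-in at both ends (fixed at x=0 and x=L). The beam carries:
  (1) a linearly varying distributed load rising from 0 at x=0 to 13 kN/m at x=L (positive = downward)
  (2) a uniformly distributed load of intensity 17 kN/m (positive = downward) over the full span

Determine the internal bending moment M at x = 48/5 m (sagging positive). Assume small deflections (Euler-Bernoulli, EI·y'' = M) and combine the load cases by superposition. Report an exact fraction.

M(48/5) = -708/125 kN·m

Load 1 — triangular load w₀=13 kN/m (0→w₀ over full span):
  M_1 = 3w₀Lx/20 - w₀L²/30 - w₀x³/(6L) = 3·13·12·(48/5)/20 - 13·12²/30 - 13·(48/5)³/(6·12) = 312/125 kN·m
Load 2 — uniform load w=17 kN/m over full span:
  M_2 = wLx/2 - wL²/12 - wx²/2 = 17·12·(48/5)/2 - 17·12²/12 - 17·(48/5)²/2 = -204/25 kN·m
Superposition: M = Σ M_i = -708/125 kN·m ≈ -5.664000 kN·m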